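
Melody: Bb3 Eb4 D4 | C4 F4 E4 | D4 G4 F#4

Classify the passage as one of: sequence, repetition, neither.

sequence

Each 3-note cell is the previous one transposed up a 2nd.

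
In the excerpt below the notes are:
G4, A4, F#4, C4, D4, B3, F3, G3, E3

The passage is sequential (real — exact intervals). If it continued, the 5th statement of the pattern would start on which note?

Taking 3-note groups, the heads are G4, C4, F3: the pattern moves down a 5th.
Continuing: Bb2 → Eb2. Statement 5 starts on Eb2.

Eb2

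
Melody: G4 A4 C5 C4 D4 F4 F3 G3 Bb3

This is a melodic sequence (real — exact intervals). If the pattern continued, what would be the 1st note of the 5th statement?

The unit is 3 notes. Position-1 pitches of the 3 shown cells: G4, C4, F3.
Carrying that down a 5th forward: Bb2 → Eb2.

Eb2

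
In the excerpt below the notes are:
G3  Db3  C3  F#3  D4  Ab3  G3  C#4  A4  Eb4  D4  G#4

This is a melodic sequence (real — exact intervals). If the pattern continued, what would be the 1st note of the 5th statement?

The unit is 4 notes. Position-1 pitches of the 3 shown cells: G3, D4, A4.
Carrying that up a 5th forward: E5 → B5.

B5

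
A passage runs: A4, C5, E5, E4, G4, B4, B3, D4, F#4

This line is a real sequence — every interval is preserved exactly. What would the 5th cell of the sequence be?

C#3 E3 G#3

Taking 3-note groups, the heads are A4, E4, B3: the pattern moves down a 4th.
Extending down a 4th: F#3 → C#3.
From C#3 the exact shape gives C#3 E3 G#3.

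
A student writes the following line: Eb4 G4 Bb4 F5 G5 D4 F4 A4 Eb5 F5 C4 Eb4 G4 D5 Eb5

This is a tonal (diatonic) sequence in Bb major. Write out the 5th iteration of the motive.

A3 C4 Eb4 Bb4 C5

With a 5-note motive the entries are Eb4, D4, C4, each down a 2nd from the previous.
Extending down a 2nd: Bb3 → A3.
Statement 5 starts on A3 and keeps the same diatonic contour: A3 C4 Eb4 Bb4 C5.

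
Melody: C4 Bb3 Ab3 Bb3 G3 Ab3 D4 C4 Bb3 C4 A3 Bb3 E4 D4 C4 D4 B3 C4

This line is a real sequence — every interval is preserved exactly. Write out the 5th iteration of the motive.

Taking 6-note groups, the heads are C4, D4, E4: the pattern moves up a 2nd.
Extending up a 2nd: F#4 → G#4.
So cell 5 is G#4 F#4 E4 F#4 D#4 E4.

G#4 F#4 E4 F#4 D#4 E4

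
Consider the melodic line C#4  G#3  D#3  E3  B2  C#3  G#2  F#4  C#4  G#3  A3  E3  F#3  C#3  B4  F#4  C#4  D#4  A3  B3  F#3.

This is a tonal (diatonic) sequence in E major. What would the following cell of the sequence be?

E5 B4 F#4 G#4 D#4 E4 B3

With a 7-note motive the entries are C#4, F#4, B4, each up a 4th from the previous.
Statement 4 starts on E5 and keeps the same diatonic contour: E5 B4 F#4 G#4 D#4 E4 B3.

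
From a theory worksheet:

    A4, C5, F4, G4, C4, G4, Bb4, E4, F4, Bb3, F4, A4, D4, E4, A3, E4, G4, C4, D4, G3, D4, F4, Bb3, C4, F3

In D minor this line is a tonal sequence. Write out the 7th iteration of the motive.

With a 5-note motive the entries are A4, G4, F4, E4, D4, each down a 2nd from the previous.
Continuing the starts: C4 → Bb3.
From Bb3 the diatonic shape gives Bb3 D4 G3 A3 D3.

Bb3 D4 G3 A3 D3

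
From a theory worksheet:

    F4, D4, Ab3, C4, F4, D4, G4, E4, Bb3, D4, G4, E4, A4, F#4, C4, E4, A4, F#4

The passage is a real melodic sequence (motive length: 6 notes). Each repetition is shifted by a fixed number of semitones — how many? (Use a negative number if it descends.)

With a 6-note motive the entries are F4, G4, A4, each up a 2nd from the previous.
Counting half-steps from F4 to G4: 2.

2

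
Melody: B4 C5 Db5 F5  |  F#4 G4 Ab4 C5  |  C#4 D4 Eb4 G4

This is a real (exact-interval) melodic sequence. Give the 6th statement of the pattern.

A#2 B2 C3 E3

With a 4-note motive the entries are B4, F#4, C#4, each down a 4th from the previous.
Continuing the starts: G#3 → D#3 → A#2.
So cell 6 is A#2 B2 C3 E3.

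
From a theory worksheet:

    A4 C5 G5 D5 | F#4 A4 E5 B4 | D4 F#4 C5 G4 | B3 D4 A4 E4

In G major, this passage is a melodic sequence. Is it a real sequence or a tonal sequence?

tonal

Every note is diatonic to G major.
Cell 1 has +3 semitones from note 1 to 2, but cell 3 has +4 — the interval quality changes while the contour stays the same, which is the hallmark of a tonal sequence.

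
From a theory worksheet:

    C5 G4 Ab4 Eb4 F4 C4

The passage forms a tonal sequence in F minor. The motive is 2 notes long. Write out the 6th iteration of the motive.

The 2-note cells begin on C5, Ab4, F4 — each down a 3rd from the last.
Extending down a 3rd: Db4 → Bb3 → G3.
So cell 6 is G3 Db3.

G3 Db3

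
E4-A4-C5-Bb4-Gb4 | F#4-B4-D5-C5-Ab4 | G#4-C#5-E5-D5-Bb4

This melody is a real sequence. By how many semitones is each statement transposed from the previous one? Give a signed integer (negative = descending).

Unit = 5 notes; the statements start on E4, F#4, G#4, moving up a 2nd each time.
E4→F#4 is 66 − 64 = 2 semitones.

2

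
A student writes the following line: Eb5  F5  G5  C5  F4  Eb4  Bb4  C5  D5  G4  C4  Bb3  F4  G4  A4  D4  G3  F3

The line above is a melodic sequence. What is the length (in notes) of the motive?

There are 18 notes; a 6-note unit gives 3 cells:
Eb5 F5 G5 C5 F4 Eb4 | Bb4 C5 D5 G4 C4 Bb3 | F4 G4 A4 D4 G3 F3
Every group is a transposition down a 4th of the one before; no shorter unit works.

6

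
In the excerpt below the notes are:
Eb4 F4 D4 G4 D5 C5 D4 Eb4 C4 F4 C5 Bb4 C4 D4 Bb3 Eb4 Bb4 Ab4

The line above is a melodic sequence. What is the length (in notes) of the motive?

6

There are 18 notes; a 6-note unit gives 3 cells:
Eb4 F4 D4 G4 D5 C5 | D4 Eb4 C4 F4 C5 Bb4 | C4 D4 Bb3 Eb4 Bb4 Ab4
Each cell is the previous one down a 2nd — so the unit is 6 notes.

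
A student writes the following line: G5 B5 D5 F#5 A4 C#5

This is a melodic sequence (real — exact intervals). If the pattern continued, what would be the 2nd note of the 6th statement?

Grouping in 2s, the 2nd note of each cell is B5, F#5, C#5.
Carrying that down a 4th forward: G#4 → D#4 → A#3.

A#3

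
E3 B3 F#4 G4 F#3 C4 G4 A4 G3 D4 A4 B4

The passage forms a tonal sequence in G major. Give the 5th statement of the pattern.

B3 F#4 C5 D5

Taking 4-note groups, the heads are E3, F#3, G3: the pattern moves up a 2nd.
Carrying on: A3 → B3.
Statement 5 starts on B3 and keeps the same diatonic contour: B3 F#4 C5 D5.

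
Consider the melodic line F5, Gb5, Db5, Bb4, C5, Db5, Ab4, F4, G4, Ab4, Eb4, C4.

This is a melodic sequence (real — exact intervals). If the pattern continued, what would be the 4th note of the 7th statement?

Grouping in 4s, the 4th note of each cell is Bb4, F4, C4.
Each moves down a 4th. Continuing: G3 → D3 → A2 → E2.

E2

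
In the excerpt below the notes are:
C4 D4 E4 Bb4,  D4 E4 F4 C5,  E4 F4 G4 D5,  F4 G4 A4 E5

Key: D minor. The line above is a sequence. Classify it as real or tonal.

Every note is diatonic to D minor.
Cell 1 has +2 semitones from note 2 to 3, but cell 2 has +1 — the interval quality changes while the contour stays the same, which is the hallmark of a tonal sequence.

tonal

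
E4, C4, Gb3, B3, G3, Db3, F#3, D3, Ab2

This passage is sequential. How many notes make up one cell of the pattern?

9 notes total. Splitting into 3 groups of 3:
E4 C4 Gb3 | B3 G3 Db3 | F#3 D3 Ab2
Every group is a transposition down a 4th of the one before; no shorter unit works.

3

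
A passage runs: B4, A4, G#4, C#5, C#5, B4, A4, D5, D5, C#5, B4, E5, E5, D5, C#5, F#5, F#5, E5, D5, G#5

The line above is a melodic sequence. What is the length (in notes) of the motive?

4

Try groups of 4 (5 cells in 20 notes):
B4 A4 G#4 C#5 | C#5 B4 A4 D5 | D5 C#5 B4 E5 | E5 D5 C#5 F#5 | F#5 E5 D5 G#5
Every group is a transposition up a 2nd of the one before; no shorter unit works.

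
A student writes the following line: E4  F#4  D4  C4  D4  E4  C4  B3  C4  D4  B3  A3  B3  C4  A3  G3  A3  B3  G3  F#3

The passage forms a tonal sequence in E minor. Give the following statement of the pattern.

Taking 4-note groups, the heads are E4, D4, C4, B3, A3: the pattern moves down a 2nd.
Statement 6 starts on G3 and keeps the same diatonic contour: G3 A3 F#3 E3.

G3 A3 F#3 E3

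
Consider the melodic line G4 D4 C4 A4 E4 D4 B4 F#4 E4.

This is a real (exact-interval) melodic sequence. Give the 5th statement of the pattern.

The 3-note cells begin on G4, A4, B4 — each up a 2nd from the last.
Extending up a 2nd: C#5 → D#5.
From D#5 the exact shape gives D#5 A#4 G#4.

D#5 A#4 G#4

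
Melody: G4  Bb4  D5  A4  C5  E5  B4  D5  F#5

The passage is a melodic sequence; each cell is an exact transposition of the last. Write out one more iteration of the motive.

C#5 E5 G#5

The 3-note cells begin on G4, A4, B4 — each up a 2nd from the last.
So cell 4 is C#5 E5 G#5.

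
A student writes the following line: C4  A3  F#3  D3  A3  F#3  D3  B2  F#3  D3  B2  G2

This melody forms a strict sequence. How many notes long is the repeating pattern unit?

12 notes total. Splitting into 3 groups of 4:
C4 A3 F#3 D3 | A3 F#3 D3 B2 | F#3 D3 B2 G2
Each cell is the previous one down a 3rd — so the unit is 4 notes.

4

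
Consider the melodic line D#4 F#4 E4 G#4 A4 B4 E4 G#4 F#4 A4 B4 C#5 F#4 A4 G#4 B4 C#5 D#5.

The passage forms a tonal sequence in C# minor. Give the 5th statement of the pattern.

Taking 6-note groups, the heads are D#4, E4, F#4: the pattern moves up a 2nd.
Extending up a 2nd: G#4 → A4.
So cell 5 is A4 C#5 B4 D#5 E5 F#5.

A4 C#5 B4 D#5 E5 F#5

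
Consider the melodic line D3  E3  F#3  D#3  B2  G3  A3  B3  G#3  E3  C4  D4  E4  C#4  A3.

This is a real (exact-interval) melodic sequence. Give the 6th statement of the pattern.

With a 5-note motive the entries are D3, G3, C4, each up a 4th from the previous.
Carrying on: F4 → Bb4 → Eb5.
From Eb5 the exact shape gives Eb5 F5 G5 E5 C5.

Eb5 F5 G5 E5 C5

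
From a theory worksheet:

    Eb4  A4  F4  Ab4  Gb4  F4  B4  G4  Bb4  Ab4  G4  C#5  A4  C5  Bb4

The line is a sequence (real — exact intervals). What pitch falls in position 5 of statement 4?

C5

With 5-note cells, note 5 of each statement runs Gb4, Ab4, Bb4.
From Bb4, up a 2nd gives C5.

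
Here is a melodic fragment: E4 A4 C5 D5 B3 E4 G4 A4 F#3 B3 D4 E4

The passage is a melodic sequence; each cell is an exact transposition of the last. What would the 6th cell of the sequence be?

Taking 4-note groups, the heads are E4, B3, F#3: the pattern moves down a 4th.
Extending down a 4th: C#3 → G#2 → D#2.
From D#2 the exact shape gives D#2 G#2 B2 C#3.

D#2 G#2 B2 C#3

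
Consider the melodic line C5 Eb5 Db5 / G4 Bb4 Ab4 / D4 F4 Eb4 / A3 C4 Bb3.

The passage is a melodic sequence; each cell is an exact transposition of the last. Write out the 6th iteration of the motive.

B2 D3 C3

Unit = 3 notes; the statements start on C5, G4, D4, A3, moving down a 4th each time.
Continuing the starts: E3 → B2.
From B2 the exact shape gives B2 D3 C3.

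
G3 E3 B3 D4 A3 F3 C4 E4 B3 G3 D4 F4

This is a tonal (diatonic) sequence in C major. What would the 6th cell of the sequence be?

With a 4-note motive the entries are G3, A3, B3, each up a 2nd from the previous.
Carrying on: C4 → D4 → E4.
So cell 6 is E4 C4 G4 B4.

E4 C4 G4 B4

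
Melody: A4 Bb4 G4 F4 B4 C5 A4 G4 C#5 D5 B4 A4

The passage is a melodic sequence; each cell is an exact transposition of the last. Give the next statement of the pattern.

With a 4-note motive the entries are A4, B4, C#5, each up a 2nd from the previous.
So cell 4 is D#5 E5 C#5 B4.

D#5 E5 C#5 B4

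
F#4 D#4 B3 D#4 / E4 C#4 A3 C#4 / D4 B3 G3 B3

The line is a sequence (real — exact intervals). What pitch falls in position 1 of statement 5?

Bb3

The unit is 4 notes. Position-1 pitches of the 3 shown cells: F#4, E4, D4.
Each moves down a 2nd. Continuing: C4 → Bb3.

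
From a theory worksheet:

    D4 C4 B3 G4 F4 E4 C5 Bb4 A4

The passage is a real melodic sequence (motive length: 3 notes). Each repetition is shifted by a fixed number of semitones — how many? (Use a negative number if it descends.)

The 3-note cells begin on D4, G4, C5 — each up a 4th from the last.
D4 to G4 spans +5 semitones.

5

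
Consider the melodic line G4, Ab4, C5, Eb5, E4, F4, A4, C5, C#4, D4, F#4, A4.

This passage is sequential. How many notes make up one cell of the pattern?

4

There are 12 notes; a 4-note unit gives 3 cells:
G4 Ab4 C5 Eb5 | E4 F4 A4 C5 | C#4 D4 F#4 A4
Every group is a transposition down a 3rd of the one before; no shorter unit works.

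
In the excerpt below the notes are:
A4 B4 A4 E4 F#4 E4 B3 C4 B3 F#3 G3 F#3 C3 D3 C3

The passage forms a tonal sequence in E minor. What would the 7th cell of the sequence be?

D2 E2 D2

With a 3-note motive the entries are A4, E4, B3, F#3, C3, each down a 4th from the previous.
Extending down a 4th: G2 → D2.
From D2 the diatonic shape gives D2 E2 D2.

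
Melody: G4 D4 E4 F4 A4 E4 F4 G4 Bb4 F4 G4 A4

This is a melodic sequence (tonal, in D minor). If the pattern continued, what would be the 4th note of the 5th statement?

C5

Grouping in 4s, the 4th note of each cell is F4, G4, A4.
Carrying that up a 2nd forward: Bb4 → C5.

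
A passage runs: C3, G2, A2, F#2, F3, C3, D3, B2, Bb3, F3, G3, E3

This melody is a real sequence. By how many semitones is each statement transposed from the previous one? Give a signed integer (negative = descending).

Unit = 4 notes; the statements start on C3, F3, Bb3, moving up a 4th each time.
C3→F3 is 53 − 48 = 5 semitones.

5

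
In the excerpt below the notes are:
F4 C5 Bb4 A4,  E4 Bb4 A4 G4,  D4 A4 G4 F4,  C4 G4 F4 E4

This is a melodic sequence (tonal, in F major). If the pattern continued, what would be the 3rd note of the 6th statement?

Grouping in 4s, the 3rd note of each cell is Bb4, A4, G4, F4.
Carrying that down a 2nd forward: E4 → D4.

D4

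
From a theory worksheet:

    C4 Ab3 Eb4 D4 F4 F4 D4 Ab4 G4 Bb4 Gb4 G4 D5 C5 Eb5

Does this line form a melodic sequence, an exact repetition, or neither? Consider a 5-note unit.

Note 1 of cell 3 is Gb4; if this were a sequence it would be Bb4. No unit length gives a consistent transposition pattern.

neither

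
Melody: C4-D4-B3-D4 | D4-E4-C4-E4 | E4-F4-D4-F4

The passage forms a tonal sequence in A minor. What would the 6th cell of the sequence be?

A4 B4 G4 B4

Taking 4-note groups, the heads are C4, D4, E4: the pattern moves up a 2nd.
Extending up a 2nd: F4 → G4 → A4.
So cell 6 is A4 B4 G4 B4.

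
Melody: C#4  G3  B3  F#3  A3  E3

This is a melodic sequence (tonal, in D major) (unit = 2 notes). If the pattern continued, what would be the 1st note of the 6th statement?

Grouping in 2s, the 1st note of each cell is C#4, B3, A3.
Extending down a 2nd: G3 → F#3 → E3.

E3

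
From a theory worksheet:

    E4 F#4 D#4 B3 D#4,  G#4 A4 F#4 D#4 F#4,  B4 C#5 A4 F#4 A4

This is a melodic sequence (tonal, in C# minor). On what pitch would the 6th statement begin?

A5

Taking 5-note groups, the heads are E4, G#4, B4: the pattern moves up a 3rd.
Extending the heads up a 3rd: D#5 → F#5 → A5.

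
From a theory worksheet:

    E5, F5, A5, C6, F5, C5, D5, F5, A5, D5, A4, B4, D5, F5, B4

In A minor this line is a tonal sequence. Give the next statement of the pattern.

F4 G4 B4 D5 G4

With a 5-note motive the entries are E5, C5, A4, each down a 3rd from the previous.
From F4 the diatonic shape gives F4 G4 B4 D5 G4.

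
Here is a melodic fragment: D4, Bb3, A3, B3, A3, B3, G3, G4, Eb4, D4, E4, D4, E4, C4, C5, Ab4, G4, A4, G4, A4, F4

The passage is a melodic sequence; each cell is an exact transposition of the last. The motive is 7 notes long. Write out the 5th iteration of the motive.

Taking 7-note groups, the heads are D4, G4, C5: the pattern moves up a 4th.
Extending up a 4th: F5 → Bb5.
Statement 5 starts on Bb5 and keeps the same exact contour: Bb5 Gb5 F5 G5 F5 G5 Eb5.

Bb5 Gb5 F5 G5 F5 G5 Eb5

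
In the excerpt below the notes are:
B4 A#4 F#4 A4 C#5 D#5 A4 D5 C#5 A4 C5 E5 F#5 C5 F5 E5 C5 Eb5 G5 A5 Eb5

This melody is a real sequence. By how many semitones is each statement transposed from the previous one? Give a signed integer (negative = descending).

Unit = 7 notes; the statements start on B4, D5, F5, moving up a 3rd each time.
B4 to D5 spans +3 semitones.

3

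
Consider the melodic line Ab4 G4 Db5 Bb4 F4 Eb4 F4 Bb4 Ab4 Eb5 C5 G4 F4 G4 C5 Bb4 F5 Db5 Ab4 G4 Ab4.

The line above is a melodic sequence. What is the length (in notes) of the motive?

21 notes total. Splitting into 3 groups of 7:
Ab4 G4 Db5 Bb4 F4 Eb4 F4 | Bb4 Ab4 Eb5 C5 G4 F4 G4 | C5 Bb4 F5 Db5 Ab4 G4 Ab4
Every group is a transposition up a 2nd of the one before; no shorter unit works.

7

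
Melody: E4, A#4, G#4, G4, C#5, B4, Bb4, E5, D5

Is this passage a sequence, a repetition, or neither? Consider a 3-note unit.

Each 3-note cell is the previous one transposed up a 3rd.

sequence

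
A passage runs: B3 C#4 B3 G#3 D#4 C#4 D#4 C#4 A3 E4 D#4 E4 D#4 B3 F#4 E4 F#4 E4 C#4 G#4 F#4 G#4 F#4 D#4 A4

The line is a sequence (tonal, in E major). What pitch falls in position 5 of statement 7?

Grouping in 5s, the 5th note of each cell is D#4, E4, F#4, G#4, A4.
Each moves up a 2nd. Continuing: B4 → C#5.

C#5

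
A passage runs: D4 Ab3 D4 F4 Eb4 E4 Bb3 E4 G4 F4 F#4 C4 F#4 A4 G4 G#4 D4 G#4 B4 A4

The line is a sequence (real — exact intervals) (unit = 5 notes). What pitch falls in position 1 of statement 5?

Grouping in 5s, the 1st note of each cell is D4, E4, F#4, G#4.
From G#4, up a 2nd gives A#4.

A#4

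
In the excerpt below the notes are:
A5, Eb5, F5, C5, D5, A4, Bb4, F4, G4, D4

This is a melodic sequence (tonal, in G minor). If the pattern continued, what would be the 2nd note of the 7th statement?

G3

The unit is 2 notes. Position-2 pitches of the 5 shown cells: Eb5, C5, A4, F4, D4.
Carrying that down a 3rd forward: Bb3 → G3.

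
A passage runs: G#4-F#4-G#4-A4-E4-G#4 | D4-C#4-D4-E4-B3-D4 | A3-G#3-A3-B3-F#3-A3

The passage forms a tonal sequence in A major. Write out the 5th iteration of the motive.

Taking 6-note groups, the heads are G#4, D4, A3: the pattern moves down a 4th.
Continuing the starts: E3 → B2.
From B2 the diatonic shape gives B2 A2 B2 C#3 G#2 B2.

B2 A2 B2 C#3 G#2 B2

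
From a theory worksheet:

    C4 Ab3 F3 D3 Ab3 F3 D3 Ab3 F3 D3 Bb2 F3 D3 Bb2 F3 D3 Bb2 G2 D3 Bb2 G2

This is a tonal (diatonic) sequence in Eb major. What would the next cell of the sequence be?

Unit = 7 notes; the statements start on C4, Ab3, F3, moving down a 3rd each time.
From D3 the diatonic shape gives D3 Bb2 G2 Eb2 Bb2 G2 Eb2.

D3 Bb2 G2 Eb2 Bb2 G2 Eb2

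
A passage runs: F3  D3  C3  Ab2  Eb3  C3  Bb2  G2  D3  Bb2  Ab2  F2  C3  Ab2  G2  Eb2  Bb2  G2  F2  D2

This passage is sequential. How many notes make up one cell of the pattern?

Try groups of 4 (5 cells in 20 notes):
F3 D3 C3 Ab2 | Eb3 C3 Bb2 G2 | D3 Bb2 Ab2 F2 | C3 Ab2 G2 Eb2 | Bb2 G2 F2 D2
That's a consistent down a 2nd shift per cell, and no other grouping gives one.

4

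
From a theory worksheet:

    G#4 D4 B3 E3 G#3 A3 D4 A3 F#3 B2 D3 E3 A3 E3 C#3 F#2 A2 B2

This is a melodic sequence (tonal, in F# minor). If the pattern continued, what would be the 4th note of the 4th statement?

C#2

With 6-note cells, note 4 of each statement runs E3, B2, F#2.
From F#2, down a 4th gives C#2.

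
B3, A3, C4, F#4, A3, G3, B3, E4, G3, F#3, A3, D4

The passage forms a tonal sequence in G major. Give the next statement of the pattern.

Taking 4-note groups, the heads are B3, A3, G3: the pattern moves down a 2nd.
So cell 4 is F#3 E3 G3 C4.

F#3 E3 G3 C4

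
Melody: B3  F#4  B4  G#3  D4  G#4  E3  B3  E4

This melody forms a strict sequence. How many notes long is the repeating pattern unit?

3

There are 9 notes; a 3-note unit gives 3 cells:
B3 F#4 B4 | G#3 D4 G#4 | E3 B3 E4
Each cell is the previous one down a 3rd — so the unit is 3 notes.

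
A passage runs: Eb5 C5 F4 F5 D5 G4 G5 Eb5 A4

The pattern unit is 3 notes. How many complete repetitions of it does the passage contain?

3

9 notes in groups of 3 gives 9/3 = 3 statements.
Starts: Eb5, F5, G5 — each up a 2nd.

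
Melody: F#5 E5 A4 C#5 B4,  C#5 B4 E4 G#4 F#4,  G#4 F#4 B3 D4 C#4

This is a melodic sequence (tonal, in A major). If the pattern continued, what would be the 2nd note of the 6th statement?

D3

With 5-note cells, note 2 of each statement runs E5, B4, F#4.
Each moves down a 4th. Continuing: C#4 → G#3 → D3.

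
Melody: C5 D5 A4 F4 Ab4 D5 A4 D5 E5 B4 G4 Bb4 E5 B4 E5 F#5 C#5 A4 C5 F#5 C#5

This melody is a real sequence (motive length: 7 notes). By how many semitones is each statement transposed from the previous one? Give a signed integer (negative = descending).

2

With a 7-note motive the entries are C5, D5, E5, each up a 2nd from the previous.
C5 to D5 spans +2 semitones.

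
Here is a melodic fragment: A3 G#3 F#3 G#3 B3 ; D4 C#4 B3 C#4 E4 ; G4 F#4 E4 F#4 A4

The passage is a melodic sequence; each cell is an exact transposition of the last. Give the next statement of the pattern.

C5 B4 A4 B4 D5

Unit = 5 notes; the statements start on A3, D4, G4, moving up a 4th each time.
From C5 the exact shape gives C5 B4 A4 B4 D5.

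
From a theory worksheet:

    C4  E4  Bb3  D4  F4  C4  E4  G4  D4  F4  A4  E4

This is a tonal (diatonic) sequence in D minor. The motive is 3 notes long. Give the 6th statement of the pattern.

Unit = 3 notes; the statements start on C4, D4, E4, F4, moving up a 2nd each time.
Carrying on: G4 → A4.
Statement 6 starts on A4 and keeps the same diatonic contour: A4 C5 G4.

A4 C5 G4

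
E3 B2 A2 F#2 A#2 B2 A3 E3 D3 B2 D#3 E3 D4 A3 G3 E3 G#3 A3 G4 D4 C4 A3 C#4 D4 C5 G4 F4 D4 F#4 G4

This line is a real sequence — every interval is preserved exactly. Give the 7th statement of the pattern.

Bb5 F5 Eb5 C5 E5 F5

Unit = 6 notes; the statements start on E3, A3, D4, G4, C5, moving up a 4th each time.
Extending up a 4th: F5 → Bb5.
Statement 7 starts on Bb5 and keeps the same exact contour: Bb5 F5 Eb5 C5 E5 F5.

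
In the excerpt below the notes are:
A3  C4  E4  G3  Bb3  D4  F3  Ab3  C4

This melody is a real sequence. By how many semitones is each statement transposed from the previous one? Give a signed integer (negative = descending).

Taking 3-note groups, the heads are A3, G3, F3: the pattern moves down a 2nd.
A3→G3 is 55 − 57 = -2 semitones.

-2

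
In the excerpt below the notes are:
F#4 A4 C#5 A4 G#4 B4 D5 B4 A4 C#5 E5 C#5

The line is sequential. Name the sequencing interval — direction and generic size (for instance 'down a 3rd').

Taking 4-note groups, the heads are F#4, G#4, A4: the pattern moves up a 2nd.
From F#4 to G#4: up a 2nd.

up a 2nd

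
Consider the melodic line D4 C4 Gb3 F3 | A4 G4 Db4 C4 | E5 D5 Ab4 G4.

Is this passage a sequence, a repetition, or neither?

sequence

Each 4-note cell is the previous one transposed up a 5th.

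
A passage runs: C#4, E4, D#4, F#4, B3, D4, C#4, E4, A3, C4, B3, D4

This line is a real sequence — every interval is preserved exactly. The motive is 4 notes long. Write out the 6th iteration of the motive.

Eb3 Gb3 F3 Ab3

The 4-note cells begin on C#4, B3, A3 — each down a 2nd from the last.
Carrying on: G3 → F3 → Eb3.
So cell 6 is Eb3 Gb3 F3 Ab3.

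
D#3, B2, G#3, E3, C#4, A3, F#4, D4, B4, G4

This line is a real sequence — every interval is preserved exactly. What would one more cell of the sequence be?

E5 C5

With a 2-note motive the entries are D#3, G#3, C#4, F#4, B4, each up a 4th from the previous.
From E5 the exact shape gives E5 C5.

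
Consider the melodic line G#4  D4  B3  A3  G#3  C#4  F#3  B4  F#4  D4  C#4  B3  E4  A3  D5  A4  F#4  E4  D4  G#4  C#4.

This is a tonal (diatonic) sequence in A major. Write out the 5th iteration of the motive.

Taking 7-note groups, the heads are G#4, B4, D5: the pattern moves up a 3rd.
Carrying on: F#5 → A5.
From A5 the diatonic shape gives A5 E5 C#5 B4 A4 D5 G#4.

A5 E5 C#5 B4 A4 D5 G#4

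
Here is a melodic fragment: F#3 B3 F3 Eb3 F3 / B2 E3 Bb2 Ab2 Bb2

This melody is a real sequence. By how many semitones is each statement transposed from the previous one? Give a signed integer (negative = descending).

-7

The 5-note cells begin on F#3, B2 — each down a 5th from the last.
Counting half-steps from F#3 to B2: -7.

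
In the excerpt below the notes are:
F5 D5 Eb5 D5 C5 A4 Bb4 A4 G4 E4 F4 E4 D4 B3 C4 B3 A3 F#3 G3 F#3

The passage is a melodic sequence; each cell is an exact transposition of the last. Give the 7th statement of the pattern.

The 4-note cells begin on F5, C5, G4, D4, A3 — each down a 4th from the last.
Continuing the starts: E3 → B2.
So cell 7 is B2 G#2 A2 G#2.

B2 G#2 A2 G#2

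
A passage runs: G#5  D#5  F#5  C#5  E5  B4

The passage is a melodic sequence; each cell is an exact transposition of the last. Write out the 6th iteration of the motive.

Unit = 2 notes; the statements start on G#5, F#5, E5, moving down a 2nd each time.
Continuing the starts: D5 → C5 → Bb4.
From Bb4 the exact shape gives Bb4 F4.

Bb4 F4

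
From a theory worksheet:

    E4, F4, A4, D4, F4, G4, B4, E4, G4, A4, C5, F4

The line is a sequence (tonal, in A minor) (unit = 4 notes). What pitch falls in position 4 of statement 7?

Grouping in 4s, the 4th note of each cell is D4, E4, F4.
Carrying that up a 2nd forward: G4 → A4 → B4 → C5.

C5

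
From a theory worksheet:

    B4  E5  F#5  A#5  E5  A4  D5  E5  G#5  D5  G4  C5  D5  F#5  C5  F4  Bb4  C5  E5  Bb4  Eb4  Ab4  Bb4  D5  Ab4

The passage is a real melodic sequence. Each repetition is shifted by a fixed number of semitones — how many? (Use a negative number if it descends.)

-2

With a 5-note motive the entries are B4, A4, G4, F4, Eb4, each down a 2nd from the previous.
B4 to A4 spans -2 semitones.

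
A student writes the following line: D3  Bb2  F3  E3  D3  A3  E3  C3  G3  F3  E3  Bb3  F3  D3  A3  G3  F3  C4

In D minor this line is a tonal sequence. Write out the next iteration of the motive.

G3 E3 Bb3 A3 G3 D4

Taking 6-note groups, the heads are D3, E3, F3: the pattern moves up a 2nd.
So cell 4 is G3 E3 Bb3 A3 G3 D4.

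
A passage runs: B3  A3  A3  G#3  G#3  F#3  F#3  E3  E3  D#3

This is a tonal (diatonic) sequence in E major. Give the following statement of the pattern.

D#3 C#3

The 2-note cells begin on B3, A3, G#3, F#3, E3 — each down a 2nd from the last.
So cell 6 is D#3 C#3.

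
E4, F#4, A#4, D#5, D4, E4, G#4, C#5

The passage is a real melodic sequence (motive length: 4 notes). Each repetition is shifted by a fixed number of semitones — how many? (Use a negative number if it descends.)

-2

The 4-note cells begin on E4, D4 — each down a 2nd from the last.
E4 to D4 spans -2 semitones.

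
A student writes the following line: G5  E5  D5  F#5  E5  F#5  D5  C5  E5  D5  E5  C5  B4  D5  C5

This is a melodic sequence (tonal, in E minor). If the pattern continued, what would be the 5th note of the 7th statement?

The unit is 5 notes. Position-5 pitches of the 3 shown cells: E5, D5, C5.
Each moves down a 2nd. Continuing: B4 → A4 → G4 → F#4.

F#4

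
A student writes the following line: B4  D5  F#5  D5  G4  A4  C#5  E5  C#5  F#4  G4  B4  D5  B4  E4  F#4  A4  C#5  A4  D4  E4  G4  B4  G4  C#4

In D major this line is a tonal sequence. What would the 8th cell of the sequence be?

Unit = 5 notes; the statements start on B4, A4, G4, F#4, E4, moving down a 2nd each time.
Extending down a 2nd: D4 → C#4 → B3.
Statement 8 starts on B3 and keeps the same diatonic contour: B3 D4 F#4 D4 G3.

B3 D4 F#4 D4 G3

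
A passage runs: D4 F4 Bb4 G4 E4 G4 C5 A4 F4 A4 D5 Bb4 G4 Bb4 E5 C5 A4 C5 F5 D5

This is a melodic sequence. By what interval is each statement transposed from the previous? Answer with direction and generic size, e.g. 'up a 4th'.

The 4-note cells begin on D4, E4, F4, G4, A4 — each up a 2nd from the last.
D4 to E4 is up a 2nd.

up a 2nd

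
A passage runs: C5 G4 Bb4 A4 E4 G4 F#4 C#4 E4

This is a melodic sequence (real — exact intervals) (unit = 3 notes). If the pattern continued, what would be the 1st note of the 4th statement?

D#4

The unit is 3 notes. Position-1 pitches of the 3 shown cells: C5, A4, F#4.
One more down a 3rd gives D#4.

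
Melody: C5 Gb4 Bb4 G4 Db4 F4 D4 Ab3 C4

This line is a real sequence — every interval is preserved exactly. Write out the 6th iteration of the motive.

B2 F2 A2

The 3-note cells begin on C5, G4, D4 — each down a 4th from the last.
Extending down a 4th: A3 → E3 → B2.
Statement 6 starts on B2 and keeps the same exact contour: B2 F2 A2.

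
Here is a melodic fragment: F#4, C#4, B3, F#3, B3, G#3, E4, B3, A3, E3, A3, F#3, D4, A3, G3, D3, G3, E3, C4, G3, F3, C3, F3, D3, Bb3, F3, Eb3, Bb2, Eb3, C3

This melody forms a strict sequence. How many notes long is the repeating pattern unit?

There are 30 notes; a 6-note unit gives 5 cells:
F#4 C#4 B3 F#3 B3 G#3 | E4 B3 A3 E3 A3 F#3 | D4 A3 G3 D3 G3 E3 | C4 G3 F3 C3 F3 D3 | Bb3 F3 Eb3 Bb2 Eb3 C3
Each cell is the previous one down a 2nd — so the unit is 6 notes.

6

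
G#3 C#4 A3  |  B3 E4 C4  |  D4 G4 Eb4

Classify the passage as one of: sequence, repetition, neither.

Each 3-note cell is the previous one transposed up a 3rd.

sequence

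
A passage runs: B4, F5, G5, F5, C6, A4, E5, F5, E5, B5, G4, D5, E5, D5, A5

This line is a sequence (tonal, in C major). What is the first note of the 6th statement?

With a 5-note motive the entries are B4, A4, G4, each down a 2nd from the previous.
Continuing: F4 → E4 → D4. Statement 6 starts on D4.

D4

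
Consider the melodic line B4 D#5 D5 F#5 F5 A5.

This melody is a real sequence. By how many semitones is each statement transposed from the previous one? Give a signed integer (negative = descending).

Taking 2-note groups, the heads are B4, D5, F5: the pattern moves up a 3rd.
B4 to D5 spans +3 semitones.

3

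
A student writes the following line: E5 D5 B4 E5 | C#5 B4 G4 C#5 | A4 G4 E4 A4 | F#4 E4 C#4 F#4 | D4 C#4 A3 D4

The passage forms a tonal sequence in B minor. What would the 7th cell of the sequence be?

G3 F#3 D3 G3

The 4-note cells begin on E5, C#5, A4, F#4, D4 — each down a 3rd from the last.
Carrying on: B3 → G3.
Statement 7 starts on G3 and keeps the same diatonic contour: G3 F#3 D3 G3.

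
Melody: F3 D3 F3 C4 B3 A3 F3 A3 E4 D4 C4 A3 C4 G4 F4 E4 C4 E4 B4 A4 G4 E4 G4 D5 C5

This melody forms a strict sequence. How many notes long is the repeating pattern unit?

There are 25 notes; a 5-note unit gives 5 cells:
F3 D3 F3 C4 B3 | A3 F3 A3 E4 D4 | C4 A3 C4 G4 F4 | E4 C4 E4 B4 A4 | G4 E4 G4 D5 C5
Every group is a transposition up a 3rd of the one before; no shorter unit works.

5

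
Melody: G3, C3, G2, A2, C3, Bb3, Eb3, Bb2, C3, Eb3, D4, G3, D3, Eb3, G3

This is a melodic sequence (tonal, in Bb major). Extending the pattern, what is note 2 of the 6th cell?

F4

With 5-note cells, note 2 of each statement runs C3, Eb3, G3.
Extending up a 3rd: Bb3 → D4 → F4.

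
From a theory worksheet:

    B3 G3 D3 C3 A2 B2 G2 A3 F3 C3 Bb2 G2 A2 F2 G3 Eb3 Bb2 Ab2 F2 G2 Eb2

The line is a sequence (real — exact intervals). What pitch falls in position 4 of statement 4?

Gb2

The unit is 7 notes. Position-4 pitches of the 3 shown cells: C3, Bb2, Ab2.
From Ab2, down a 2nd gives Gb2.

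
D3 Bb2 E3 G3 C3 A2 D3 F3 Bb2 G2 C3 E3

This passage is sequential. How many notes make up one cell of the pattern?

Try groups of 4 (3 cells in 12 notes):
D3 Bb2 E3 G3 | C3 A2 D3 F3 | Bb2 G2 C3 E3
Each cell is the previous one down a 2nd — so the unit is 4 notes.

4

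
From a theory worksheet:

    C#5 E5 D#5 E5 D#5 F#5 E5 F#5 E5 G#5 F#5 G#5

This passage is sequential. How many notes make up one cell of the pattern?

12 notes total. Splitting into 3 groups of 4:
C#5 E5 D#5 E5 | D#5 F#5 E5 F#5 | E5 G#5 F#5 G#5
That's a consistent up a 2nd shift per cell, and no other grouping gives one.

4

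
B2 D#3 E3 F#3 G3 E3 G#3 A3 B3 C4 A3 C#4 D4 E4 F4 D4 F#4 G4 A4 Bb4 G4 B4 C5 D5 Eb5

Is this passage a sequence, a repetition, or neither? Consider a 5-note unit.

Each 5-note cell is the previous one transposed up a 4th.

sequence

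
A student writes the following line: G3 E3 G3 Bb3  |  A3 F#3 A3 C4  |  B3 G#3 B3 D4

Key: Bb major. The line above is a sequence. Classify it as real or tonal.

real

Each cell has the same semitone pattern (-3, 3, 3) — intervals are preserved exactly.
And E3 lies outside Bb major, so the sequence is real rather than tonal.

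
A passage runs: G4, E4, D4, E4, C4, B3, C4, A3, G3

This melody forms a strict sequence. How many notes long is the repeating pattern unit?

3

9 notes total. Splitting into 3 groups of 3:
G4 E4 D4 | E4 C4 B3 | C4 A3 G3
Every group is a transposition down a 3rd of the one before; no shorter unit works.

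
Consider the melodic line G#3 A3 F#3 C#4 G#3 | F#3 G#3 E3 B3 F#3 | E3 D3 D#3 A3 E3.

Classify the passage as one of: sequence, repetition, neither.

neither

Note 2 of cell 3 is D3; if this were a sequence it would be F#3. No unit length gives a consistent transposition pattern.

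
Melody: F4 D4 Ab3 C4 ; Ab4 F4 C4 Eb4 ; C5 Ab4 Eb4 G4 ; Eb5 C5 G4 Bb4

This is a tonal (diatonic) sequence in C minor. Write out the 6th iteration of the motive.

Bb5 G5 D5 F5

The 4-note cells begin on F4, Ab4, C5, Eb5 — each up a 3rd from the last.
Continuing the starts: G5 → Bb5.
So cell 6 is Bb5 G5 D5 F5.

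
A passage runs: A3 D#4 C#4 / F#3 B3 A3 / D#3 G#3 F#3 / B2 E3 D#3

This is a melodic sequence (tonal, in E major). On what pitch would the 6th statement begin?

E2

Taking 3-note groups, the heads are A3, F#3, D#3, B2: the pattern moves down a 3rd.
Extending the heads down a 3rd: G#2 → E2.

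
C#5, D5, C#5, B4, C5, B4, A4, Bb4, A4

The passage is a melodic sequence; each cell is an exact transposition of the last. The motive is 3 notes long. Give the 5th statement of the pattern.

F4 Gb4 F4

Taking 3-note groups, the heads are C#5, B4, A4: the pattern moves down a 2nd.
Carrying on: G4 → F4.
Statement 5 starts on F4 and keeps the same exact contour: F4 Gb4 F4.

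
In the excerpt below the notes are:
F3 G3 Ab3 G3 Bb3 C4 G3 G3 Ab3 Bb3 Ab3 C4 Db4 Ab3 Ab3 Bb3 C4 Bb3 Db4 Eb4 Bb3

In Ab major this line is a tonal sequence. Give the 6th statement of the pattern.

With a 7-note motive the entries are F3, G3, Ab3, each up a 2nd from the previous.
Extending up a 2nd: Bb3 → C4 → Db4.
So cell 6 is Db4 Eb4 F4 Eb4 G4 Ab4 Eb4.

Db4 Eb4 F4 Eb4 G4 Ab4 Eb4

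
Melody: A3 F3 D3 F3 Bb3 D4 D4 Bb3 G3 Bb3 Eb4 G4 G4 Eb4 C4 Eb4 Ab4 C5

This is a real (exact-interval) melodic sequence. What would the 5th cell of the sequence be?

Unit = 6 notes; the statements start on A3, D4, G4, moving up a 4th each time.
Carrying on: C5 → F5.
So cell 5 is F5 Db5 Bb4 Db5 Gb5 Bb5.

F5 Db5 Bb4 Db5 Gb5 Bb5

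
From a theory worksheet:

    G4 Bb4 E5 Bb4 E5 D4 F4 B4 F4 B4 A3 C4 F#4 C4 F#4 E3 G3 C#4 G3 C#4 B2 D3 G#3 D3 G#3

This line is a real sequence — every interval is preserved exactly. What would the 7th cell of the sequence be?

Unit = 5 notes; the statements start on G4, D4, A3, E3, B2, moving down a 4th each time.
Carrying on: F#2 → C#2.
From C#2 the exact shape gives C#2 E2 A#2 E2 A#2.

C#2 E2 A#2 E2 A#2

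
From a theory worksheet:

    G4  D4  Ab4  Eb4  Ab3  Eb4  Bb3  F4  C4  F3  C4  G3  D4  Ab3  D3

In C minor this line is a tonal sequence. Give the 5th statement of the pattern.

Unit = 5 notes; the statements start on G4, Eb4, C4, moving down a 3rd each time.
Extending down a 3rd: Ab3 → F3.
Statement 5 starts on F3 and keeps the same diatonic contour: F3 C3 G3 D3 G2.

F3 C3 G3 D3 G2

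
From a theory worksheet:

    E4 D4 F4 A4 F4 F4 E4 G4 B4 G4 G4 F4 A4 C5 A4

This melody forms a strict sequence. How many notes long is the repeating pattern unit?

5

Try groups of 5 (3 cells in 15 notes):
E4 D4 F4 A4 F4 | F4 E4 G4 B4 G4 | G4 F4 A4 C5 A4
Each cell is the previous one up a 2nd — so the unit is 5 notes.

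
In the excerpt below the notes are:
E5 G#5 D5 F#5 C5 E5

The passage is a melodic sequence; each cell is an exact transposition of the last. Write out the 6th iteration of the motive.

Gb4 Bb4

With a 2-note motive the entries are E5, D5, C5, each down a 2nd from the previous.
Carrying on: Bb4 → Ab4 → Gb4.
From Gb4 the exact shape gives Gb4 Bb4.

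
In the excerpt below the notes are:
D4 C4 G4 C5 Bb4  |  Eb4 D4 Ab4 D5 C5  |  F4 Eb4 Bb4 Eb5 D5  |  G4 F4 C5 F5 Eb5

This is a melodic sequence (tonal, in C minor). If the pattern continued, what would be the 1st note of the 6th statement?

Bb4

Grouping in 5s, the 1st note of each cell is D4, Eb4, F4, G4.
Carrying that up a 2nd forward: Ab4 → Bb4.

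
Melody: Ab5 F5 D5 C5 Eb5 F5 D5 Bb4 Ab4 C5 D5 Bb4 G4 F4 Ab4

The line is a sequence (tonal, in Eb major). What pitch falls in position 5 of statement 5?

D4

The unit is 5 notes. Position-5 pitches of the 3 shown cells: Eb5, C5, Ab4.
Extending down a 3rd: F4 → D4.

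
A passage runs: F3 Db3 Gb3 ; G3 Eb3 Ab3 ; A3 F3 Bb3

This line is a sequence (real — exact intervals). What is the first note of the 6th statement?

D#4

The 3-note cells begin on F3, G3, A3 — each up a 2nd from the last.
Continuing: B3 → C#4 → D#4. Statement 6 starts on D#4.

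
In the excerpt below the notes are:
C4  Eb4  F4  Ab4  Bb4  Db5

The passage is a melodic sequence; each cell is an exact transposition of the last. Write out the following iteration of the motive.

Unit = 2 notes; the statements start on C4, F4, Bb4, moving up a 4th each time.
So cell 4 is Eb5 Gb5.

Eb5 Gb5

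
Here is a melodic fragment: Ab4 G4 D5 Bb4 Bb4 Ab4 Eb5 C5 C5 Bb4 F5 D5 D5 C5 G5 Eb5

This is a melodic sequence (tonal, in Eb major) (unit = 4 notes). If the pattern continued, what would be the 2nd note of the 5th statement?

With 4-note cells, note 2 of each statement runs G4, Ab4, Bb4, C5.
From C5, up a 2nd gives D5.

D5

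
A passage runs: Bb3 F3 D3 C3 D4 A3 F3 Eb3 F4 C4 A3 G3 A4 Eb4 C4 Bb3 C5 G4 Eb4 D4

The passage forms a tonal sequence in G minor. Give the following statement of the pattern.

Eb5 Bb4 G4 F4

With a 4-note motive the entries are Bb3, D4, F4, A4, C5, each up a 3rd from the previous.
Statement 6 starts on Eb5 and keeps the same diatonic contour: Eb5 Bb4 G4 F4.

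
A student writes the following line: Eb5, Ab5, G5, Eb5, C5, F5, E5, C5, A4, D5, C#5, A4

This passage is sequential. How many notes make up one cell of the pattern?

4

Try groups of 4 (3 cells in 12 notes):
Eb5 Ab5 G5 Eb5 | C5 F5 E5 C5 | A4 D5 C#5 A4
That's a consistent down a 3rd shift per cell, and no other grouping gives one.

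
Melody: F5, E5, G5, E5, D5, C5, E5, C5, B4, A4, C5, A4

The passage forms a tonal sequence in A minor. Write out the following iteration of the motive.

The 4-note cells begin on F5, D5, B4 — each down a 3rd from the last.
Statement 4 starts on G4 and keeps the same diatonic contour: G4 F4 A4 F4.

G4 F4 A4 F4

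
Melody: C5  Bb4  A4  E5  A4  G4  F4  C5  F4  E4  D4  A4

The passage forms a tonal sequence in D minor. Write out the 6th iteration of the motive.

G3 F3 E3 Bb3

With a 4-note motive the entries are C5, A4, F4, each down a 3rd from the previous.
Extending down a 3rd: D4 → Bb3 → G3.
So cell 6 is G3 F3 E3 Bb3.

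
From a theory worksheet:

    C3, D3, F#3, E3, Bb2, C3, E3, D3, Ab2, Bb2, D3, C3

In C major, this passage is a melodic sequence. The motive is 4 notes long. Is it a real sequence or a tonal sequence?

real

Each cell has the same semitone pattern (2, 4, -2) — intervals are preserved exactly.
And F#3 lies outside C major, so the sequence is real rather than tonal.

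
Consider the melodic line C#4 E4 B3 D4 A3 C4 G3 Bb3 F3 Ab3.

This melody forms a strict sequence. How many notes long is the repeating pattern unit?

2

Try groups of 2 (5 cells in 10 notes):
C#4 E4 | B3 D4 | A3 C4 | G3 Bb3 | F3 Ab3
Each cell is the previous one down a 2nd — so the unit is 2 notes.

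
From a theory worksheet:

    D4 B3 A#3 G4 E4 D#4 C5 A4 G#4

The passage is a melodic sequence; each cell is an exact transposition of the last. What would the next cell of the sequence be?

F5 D5 C#5

Unit = 3 notes; the statements start on D4, G4, C5, moving up a 4th each time.
So cell 4 is F5 D5 C#5.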